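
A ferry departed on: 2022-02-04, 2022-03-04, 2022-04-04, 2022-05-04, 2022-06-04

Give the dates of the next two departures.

Gaps: 28, 31, 30, 31 days — not constant. Every event is on the 4th of the month.
Pattern: the 4th of each month.
July 2022: 2022-07-04.
Next: August 2022 → 2022-08-04.

2022-07-04, 2022-08-04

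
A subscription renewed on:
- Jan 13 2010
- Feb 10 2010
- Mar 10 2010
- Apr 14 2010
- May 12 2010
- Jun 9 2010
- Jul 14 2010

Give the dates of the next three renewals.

Aug 11 2010, Sep 8 2010, Oct 13 2010

Gaps: 28, 28, 35, 28, 28, 35 days — a mix of 28 and 35. Every date is a Wednesday.
Each is the 2nd Wednesday of its month.
2nd Wednesday of August 2010: Aug 11 2010.
2nd Wednesday of September 2010: Sep 8 2010.
2nd Wednesday of October 2010: Oct 13 2010.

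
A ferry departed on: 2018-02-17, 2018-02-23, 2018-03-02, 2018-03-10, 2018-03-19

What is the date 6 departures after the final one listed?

2018-06-02

The spacing grows by 1 each time: 6, 7, 8, 9 days.
Next gap: 10 days. 2018-03-19 + 10 days = 2018-03-29.
Next gap: 11 days. 2018-03-29 + 11 days = 2018-04-09.
Next gap: 12 days. 2018-04-09 + 12 days = 2018-04-21.
Next gap: 13 days. 2018-04-21 + 13 days = 2018-05-04.
Next gap: 14 days. 2018-05-04 + 14 days = 2018-05-18.
Next gap: 15 days. 2018-05-18 + 15 days = 2018-06-02.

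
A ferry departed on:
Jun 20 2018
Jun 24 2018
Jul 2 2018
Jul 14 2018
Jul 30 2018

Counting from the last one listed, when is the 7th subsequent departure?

Mar 11 2019

Intervals are 4, 8, 12, 16 days — an arithmetic progression with common difference 4.
Next gap: 20 days. Jul 30 2018 + 20 days = Aug 19 2018.
Next gap: 24 days. Aug 19 2018 + 24 days = Sep 12 2018.
Next gap: 28 days. Sep 12 2018 + 28 days = Oct 10 2018.
Next gap: 32 days. Oct 10 2018 + 32 days = Nov 11 2018.
Next gap: 36 days. Nov 11 2018 + 36 days = Dec 17 2018.
Next gap: 40 days. Dec 17 2018 + 40 days = Jan 26 2019.
Next gap: 44 days. Jan 26 2019 + 44 days = Mar 11 2019.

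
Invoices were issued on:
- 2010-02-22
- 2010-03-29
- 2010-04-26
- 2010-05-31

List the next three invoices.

2010-06-28, 2010-07-26, 2010-08-30

All Mondays; the gaps (35, 28, 35) vary with month length.
This is the last Monday of each month.
June 2010 ends with Monday 2010-06-28.
Last Monday of July 2010: 2010-07-26.
August 2010 ends with Monday 2010-08-30.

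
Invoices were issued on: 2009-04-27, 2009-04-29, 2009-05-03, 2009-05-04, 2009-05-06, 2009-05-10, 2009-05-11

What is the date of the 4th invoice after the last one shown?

2009-05-20

The gap pattern 2, 4, 1, 2, 4, 1 repeats every 3 events.
These are the Mondays, Wednesdays and Sundays of each week.
Next Wednesday: 2009-05-13.
The following Sunday is 2009-05-17.
Next Monday: 2009-05-18.
Next Wednesday: 2009-05-20.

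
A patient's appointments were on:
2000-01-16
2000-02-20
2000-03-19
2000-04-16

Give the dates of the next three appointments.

2000-05-21, 2000-06-18, 2000-07-16

These are Sundays at 28- or 35-day spacing (35, 28, 28).
The pattern: 3rd Sunday of the month.
3rd Sunday of May 2000: 2000-05-21.
June 2000 — 3rd Sunday is 2000-06-18.
3rd Sunday of July 2000: 2000-07-16.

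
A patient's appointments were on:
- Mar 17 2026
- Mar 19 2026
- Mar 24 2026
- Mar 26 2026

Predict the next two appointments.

Mar 31 2026, Apr 2 2026

Gaps: 2, 5, 2 days — not constant, but cyclic with period 2.
The events fall on every Tuesday and Thursday.
The following Tuesday is Mar 31 2026.
Next Thursday: Apr 2 2026.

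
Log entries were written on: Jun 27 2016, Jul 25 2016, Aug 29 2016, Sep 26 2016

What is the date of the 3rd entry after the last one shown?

Every date is a Monday; gaps 28, 35, 28 days.
Each is the last Monday of its month (at least one falls on the 29th or later, ruling out '4th Monday').
October 2016 ends with Monday Oct 31 2016.
November 2016 ends with Monday Nov 28 2016.
Last Monday of December 2016: Dec 26 2016.

Dec 26 2016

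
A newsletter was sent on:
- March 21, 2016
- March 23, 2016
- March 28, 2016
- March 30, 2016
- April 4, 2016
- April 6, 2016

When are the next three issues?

April 11, 2016; April 13, 2016; April 18, 2016

Gaps: 2, 5, 2, 5, 2 days — not constant, but cyclic with period 2.
The events fall on every Monday and Wednesday.
The following Monday is April 11, 2016.
The following Wednesday is April 13, 2016.
Next Monday: April 18, 2016.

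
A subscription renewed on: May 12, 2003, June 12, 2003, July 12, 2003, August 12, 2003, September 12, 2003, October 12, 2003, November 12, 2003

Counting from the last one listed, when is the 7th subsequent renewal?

Each date is the 12th; the gaps (31, 30, 31, 31, 30, 31) track the month lengths.
The rule is the 12th of each month.
Next: December 2003 → December 12, 2003.
Next: January 2004 → January 12, 2004.
February 2004: February 12, 2004.
Next: March 2004 → March 12, 2004.
Next: April 2004 → April 12, 2004.
Next: May 2004 → May 12, 2004.
Next: June 2004 → June 12, 2004.

June 12, 2004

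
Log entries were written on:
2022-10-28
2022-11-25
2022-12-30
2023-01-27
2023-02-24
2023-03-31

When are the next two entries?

All Fridays; the gaps (28, 35, 28, 28, 35) vary with month length.
This is the last Friday of each month.
April 2023 ends with Friday 2023-04-28.
Last Friday of May 2023: 2023-05-26.

2023-04-28, 2023-05-26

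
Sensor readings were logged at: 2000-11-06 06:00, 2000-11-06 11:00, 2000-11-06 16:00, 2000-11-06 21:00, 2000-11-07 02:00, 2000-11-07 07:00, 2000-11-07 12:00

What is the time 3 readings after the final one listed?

2000-11-08 03:00

The interval is a steady 5 hours (5, 5, 5, 5, 5, 5).
2000-11-07 12:00 + 5 h = 2000-11-07 17:00.
2000-11-07 17:00 + 5 h = 2000-11-07 22:00.
2000-11-07 22:00 + 5 h = 2000-11-08 03:00.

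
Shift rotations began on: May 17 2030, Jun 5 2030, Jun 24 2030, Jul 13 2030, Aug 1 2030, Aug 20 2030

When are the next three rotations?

Sep 8 2030, Sep 27 2030, Oct 16 2030

Every event comes 19 days after the last (19, 19, 19, 19, 19).
Aug 20 2030 + 19 days = Sep 8 2030.
Sep 8 2030 + 19 days = Sep 27 2030.
Sep 27 2030 + 19 days = Oct 16 2030.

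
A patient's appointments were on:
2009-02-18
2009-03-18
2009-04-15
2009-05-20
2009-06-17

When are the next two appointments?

2009-07-15, 2009-08-19

All dates are Wednesdays, 28, 28, 35, 28 days apart.
Specifically, the 3rd Wednesday of each month.
3rd Wednesday of July 2009: 2009-07-15.
3rd Wednesday of August 2009: 2009-08-19.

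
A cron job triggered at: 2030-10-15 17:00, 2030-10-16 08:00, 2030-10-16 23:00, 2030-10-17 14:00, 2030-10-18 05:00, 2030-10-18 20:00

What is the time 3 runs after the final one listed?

Gaps: 15, 15, 15, 15, 15 hours — each event is 15 hours after the previous one.
2030-10-18 20:00 + 15 h = 2030-10-19 11:00.
2030-10-19 11:00 + 15 h = 2030-10-20 02:00.
2030-10-20 02:00 + 15 h = 2030-10-20 17:00.

2030-10-20 17:00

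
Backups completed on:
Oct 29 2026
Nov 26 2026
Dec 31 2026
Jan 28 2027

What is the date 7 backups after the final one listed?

Every date is a Thursday; gaps 28, 35, 28 days.
Each is the last Thursday of its month (at least one falls on the 29th or later, ruling out '4th Thursday').
February 2027 ends with Thursday Feb 25 2027.
Last Thursday of March 2027: Mar 25 2027.
April 2027 ends with Thursday Apr 29 2027.
May 2027 ends with Thursday May 27 2027.
Last Thursday of June 2027: Jun 24 2027.
July 2027 ends with Thursday Jul 29 2027.
Last Thursday of August 2027: Aug 26 2027.

Aug 26 2027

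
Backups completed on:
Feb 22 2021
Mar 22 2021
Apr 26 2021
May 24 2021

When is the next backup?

These are Mondays at 28- or 35-day spacing (28, 35, 28).
The pattern: 4th Monday of the month.
June 2021 — 4th Monday is Jun 28 2021.

Jun 28 2021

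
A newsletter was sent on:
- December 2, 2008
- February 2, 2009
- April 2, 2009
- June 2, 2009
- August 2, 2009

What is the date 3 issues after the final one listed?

February 2, 2010

The day-of-month is always 2 (62, 59, 61, 61 days between events).
So this recurs on the 2nd of every 2 months.
Next: October 2009 → October 2, 2009.
Next: December 2009 → December 2, 2009.
Next: February 2010 → February 2, 2010.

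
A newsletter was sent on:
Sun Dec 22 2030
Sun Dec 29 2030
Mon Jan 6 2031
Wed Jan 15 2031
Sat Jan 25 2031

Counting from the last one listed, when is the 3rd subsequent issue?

Sun Mar 2 2031

Intervals are 7, 8, 9, 10 days — an arithmetic progression with common difference 1.
Next gap: 11 days. Sat Jan 25 2031 + 11 days = Wed Feb 5 2031.
Next gap: 12 days. Wed Feb 5 2031 + 12 days = Mon Feb 17 2031.
Next gap: 13 days. Mon Feb 17 2031 + 13 days = Sun Mar 2 2031.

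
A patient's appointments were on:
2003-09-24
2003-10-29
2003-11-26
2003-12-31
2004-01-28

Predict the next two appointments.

2004-02-25, 2004-03-31

All Wednesdays; the gaps (35, 28, 35, 28) vary with month length.
This is the last Wednesday of each month.
February 2004 ends with Wednesday 2004-02-25.
March 2004 ends with Wednesday 2004-03-31.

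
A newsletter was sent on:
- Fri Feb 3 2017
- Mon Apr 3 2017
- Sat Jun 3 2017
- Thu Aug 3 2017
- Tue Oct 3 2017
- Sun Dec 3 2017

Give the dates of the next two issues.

Sat Feb 3 2018, Tue Apr 3 2018

Gaps: 59, 61, 61, 61, 61 days — not constant. Every event is on the 3rd of the month.
Pattern: the 3rd of every 2 months.
Next: February 2018 → Sat Feb 3 2018.
Next: April 2018 → Tue Apr 3 2018.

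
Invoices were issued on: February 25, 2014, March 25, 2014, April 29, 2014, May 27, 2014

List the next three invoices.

June 24, 2014; July 29, 2014; August 26, 2014

These are Tuesdays with 28, 35, 28-day gaps.
Each is the final Tuesday of its month — April 29, 2014 is past the 28th, so '4th Tuesday' doesn't fit.
Last Tuesday of June 2014: June 24, 2014.
Last Tuesday of July 2014: July 29, 2014.
Last Tuesday of August 2014: August 26, 2014.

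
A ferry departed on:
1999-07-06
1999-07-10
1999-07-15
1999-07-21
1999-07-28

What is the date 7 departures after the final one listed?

1999-10-13

Intervals are 4, 5, 6, 7 days — an arithmetic progression with common difference 1.
Next gap: 8 days. 1999-07-28 + 8 days = 1999-08-05.
Next gap: 9 days. 1999-08-05 + 9 days = 1999-08-14.
Next gap: 10 days. 1999-08-14 + 10 days = 1999-08-24.
Next gap: 11 days. 1999-08-24 + 11 days = 1999-09-04.
Next gap: 12 days. 1999-09-04 + 12 days = 1999-09-16.
Next gap: 13 days. 1999-09-16 + 13 days = 1999-09-29.
Next gap: 14 days. 1999-09-29 + 14 days = 1999-10-13.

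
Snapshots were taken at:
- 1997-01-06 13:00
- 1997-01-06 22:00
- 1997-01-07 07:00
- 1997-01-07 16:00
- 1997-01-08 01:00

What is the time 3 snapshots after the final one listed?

1997-01-09 04:00

The interval is a steady 9 hours (9, 9, 9, 9).
1997-01-08 01:00 + 9 h = 1997-01-08 10:00.
1997-01-08 10:00 + 9 h = 1997-01-08 19:00.
1997-01-08 19:00 + 9 h = 1997-01-09 04:00.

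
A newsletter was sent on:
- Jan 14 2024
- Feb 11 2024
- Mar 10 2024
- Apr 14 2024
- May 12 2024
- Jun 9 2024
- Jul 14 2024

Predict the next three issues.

Gaps: 28, 28, 35, 28, 28, 35 days — a mix of 28 and 35. Every date is a Sunday.
Each is the 2nd Sunday of its month.
August 2024 — 2nd Sunday is Aug 11 2024.
September 2024 — 2nd Sunday is Sep 8 2024.
October 2024 — 2nd Sunday is Oct 13 2024.

Aug 11 2024, Sep 8 2024, Oct 13 2024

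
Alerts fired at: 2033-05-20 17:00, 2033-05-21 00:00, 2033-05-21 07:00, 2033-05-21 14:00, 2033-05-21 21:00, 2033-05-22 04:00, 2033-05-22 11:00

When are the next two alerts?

Gaps: 7, 7, 7, 7, 7, 7 hours — each event is 7 hours after the previous one.
2033-05-22 11:00 + 7 h = 2033-05-22 18:00.
2033-05-22 18:00 + 7 h = 2033-05-23 01:00.

2033-05-22 18:00, 2033-05-23 01:00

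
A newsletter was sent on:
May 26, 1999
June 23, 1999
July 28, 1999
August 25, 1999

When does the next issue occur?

September 22, 1999

All dates are Wednesdays, 28, 35, 28 days apart.
Specifically, the 4th Wednesday of each month.
4th Wednesday of September 1999: September 22, 1999.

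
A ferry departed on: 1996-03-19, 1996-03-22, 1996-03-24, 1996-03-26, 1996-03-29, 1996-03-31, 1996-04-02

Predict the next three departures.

Gaps: 3, 2, 2, 3, 2, 2 days — not constant, but cyclic with period 3.
The events fall on every Tuesday, Friday and Sunday.
Next Friday: 1996-04-05.
The following Sunday is 1996-04-07.
The following Tuesday is 1996-04-09.

1996-04-05, 1996-04-07, 1996-04-09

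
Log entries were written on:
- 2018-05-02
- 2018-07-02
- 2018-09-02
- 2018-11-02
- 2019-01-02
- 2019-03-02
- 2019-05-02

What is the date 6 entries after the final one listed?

2020-05-02

Each date is the 2nd; the gaps (61, 62, 61, 61, 59, 61) track the month lengths.
The rule is the 2nd of every 2 months.
Next: July 2019 → 2019-07-02.
Next: September 2019 → 2019-09-02.
Next: November 2019 → 2019-11-02.
January 2020: 2020-01-02.
Next: March 2020 → 2020-03-02.
May 2020: 2020-05-02.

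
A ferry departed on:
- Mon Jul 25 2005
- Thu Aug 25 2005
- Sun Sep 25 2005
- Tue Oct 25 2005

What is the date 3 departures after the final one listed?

The day-of-month is always 25 (31, 31, 30 days between events).
So this recurs on the 25th of each month.
Next: November 2005 → Fri Nov 25 2005.
Next: December 2005 → Sun Dec 25 2005.
Next: January 2006 → Wed Jan 25 2006.

Wed Jan 25 2006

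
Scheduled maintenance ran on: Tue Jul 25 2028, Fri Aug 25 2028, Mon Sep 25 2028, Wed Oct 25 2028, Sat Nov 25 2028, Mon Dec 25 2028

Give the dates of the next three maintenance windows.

Thu Jan 25 2029, Sun Feb 25 2029, Sun Mar 25 2029

The day-of-month is always 25 (31, 31, 30, 31, 30 days between events).
So this recurs on the 25th of each month.
January 2029: Thu Jan 25 2029.
February 2029: Sun Feb 25 2029.
March 2029: Sun Mar 25 2029.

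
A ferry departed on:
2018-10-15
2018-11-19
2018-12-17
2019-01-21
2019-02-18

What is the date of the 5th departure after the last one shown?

2019-07-15

These are Mondays at 28- or 35-day spacing (35, 28, 35, 28).
The pattern: 3rd Monday of the month.
March 2019 — 3rd Monday is 2019-03-18.
April 2019 — 3rd Monday is 2019-04-15.
May 2019 — 3rd Monday is 2019-05-20.
June 2019 — 3rd Monday is 2019-06-17.
3rd Monday of July 2019: 2019-07-15.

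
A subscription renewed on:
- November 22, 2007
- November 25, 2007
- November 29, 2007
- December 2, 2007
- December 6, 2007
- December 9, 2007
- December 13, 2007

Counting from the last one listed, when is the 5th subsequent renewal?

December 30, 2007

Every event lands on a Thursday or Sunday (gaps cycle 3, 4, 3, 4, 3, 4).
So the schedule is: every Thursday and Sunday.
The following Sunday is December 16, 2007.
The following Thursday is December 20, 2007.
The following Sunday is December 23, 2007.
Next Thursday: December 27, 2007.
The following Sunday is December 30, 2007.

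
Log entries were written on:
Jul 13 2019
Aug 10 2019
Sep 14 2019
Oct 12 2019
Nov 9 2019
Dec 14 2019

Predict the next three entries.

These are Saturdays at 28- or 35-day spacing (28, 35, 28, 28, 35).
The pattern: 2nd Saturday of the month.
2nd Saturday of January 2020: Jan 11 2020.
February 2020 — 2nd Saturday is Feb 8 2020.
2nd Saturday of March 2020: Mar 14 2020.

Jan 11 2020, Feb 8 2020, Mar 14 2020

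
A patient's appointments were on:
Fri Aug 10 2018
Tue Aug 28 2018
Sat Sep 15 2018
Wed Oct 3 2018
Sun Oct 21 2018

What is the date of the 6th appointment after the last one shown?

Wed Feb 6 2019

The spacing is 18, 18, 18, 18 days — always 18 days.
Sun Oct 21 2018 + 18 days = Thu Nov 8 2018.
Thu Nov 8 2018 + 18 days = Mon Nov 26 2018.
Mon Nov 26 2018 + 18 days = Fri Dec 14 2018.
Fri Dec 14 2018 + 18 days = Tue Jan 1 2019.
Tue Jan 1 2019 + 18 days = Sat Jan 19 2019.
Sat Jan 19 2019 + 18 days = Wed Feb 6 2019.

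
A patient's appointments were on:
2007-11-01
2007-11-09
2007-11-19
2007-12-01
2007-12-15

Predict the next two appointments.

Intervals are 8, 10, 12, 14 days — an arithmetic progression with common difference 2.
Next gap: 16 days. 2007-12-15 + 16 days = 2007-12-31.
Next gap: 18 days. 2007-12-31 + 18 days = 2008-01-18.

2007-12-31, 2008-01-18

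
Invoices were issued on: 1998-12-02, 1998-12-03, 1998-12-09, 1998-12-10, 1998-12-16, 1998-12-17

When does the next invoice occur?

1998-12-23

Gaps: 1, 6, 1, 6, 1 days — not constant, but cyclic with period 2.
The events fall on every Wednesday and Thursday.
The following Wednesday is 1998-12-23.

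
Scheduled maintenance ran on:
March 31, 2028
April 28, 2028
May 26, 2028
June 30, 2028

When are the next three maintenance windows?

These are Fridays with 28, 28, 35-day gaps.
Each is the final Friday of its month — March 31, 2028 is past the 28th, so '4th Friday' doesn't fit.
July 2028 ends with Friday July 28, 2028.
August 2028 ends with Friday August 25, 2028.
Last Friday of September 2028: September 29, 2028.

July 28, 2028; August 25, 2028; September 29, 2028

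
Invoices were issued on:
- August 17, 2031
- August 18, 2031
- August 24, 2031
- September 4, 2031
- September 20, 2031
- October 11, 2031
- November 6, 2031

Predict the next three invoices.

The spacing grows by 5 each time: 1, 6, 11, 16, 21, 26 days.
Next gap: 31 days. November 6, 2031 + 31 days = December 7, 2031.
Next gap: 36 days. December 7, 2031 + 36 days = January 12, 2032.
Next gap: 41 days. January 12, 2032 + 41 days = February 22, 2032.

December 7, 2031; January 12, 2032; February 22, 2032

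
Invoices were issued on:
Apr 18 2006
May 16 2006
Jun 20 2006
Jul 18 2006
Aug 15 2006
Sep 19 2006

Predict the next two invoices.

Gaps: 28, 35, 28, 28, 35 days — a mix of 28 and 35. Every date is a Tuesday.
Each is the 3rd Tuesday of its month.
October 2006 — 3rd Tuesday is Oct 17 2006.
November 2006 — 3rd Tuesday is Nov 21 2006.

Oct 17 2006, Nov 21 2006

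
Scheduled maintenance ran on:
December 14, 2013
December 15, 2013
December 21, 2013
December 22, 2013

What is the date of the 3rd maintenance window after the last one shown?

January 4, 2014

Gaps: 1, 6, 1 days — not constant, but cyclic with period 2.
The events fall on every Saturday and Sunday.
Next Saturday: December 28, 2013.
The following Sunday is December 29, 2013.
Next Saturday: January 4, 2014.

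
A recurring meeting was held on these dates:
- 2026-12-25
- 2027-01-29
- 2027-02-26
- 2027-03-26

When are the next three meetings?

2027-04-30, 2027-05-28, 2027-06-25

Every date is a Friday; gaps 35, 28, 28 days.
Each is the last Friday of its month (at least one falls on the 29th or later, ruling out '4th Friday').
April 2027 ends with Friday 2027-04-30.
May 2027 ends with Friday 2027-05-28.
June 2027 ends with Friday 2027-06-25.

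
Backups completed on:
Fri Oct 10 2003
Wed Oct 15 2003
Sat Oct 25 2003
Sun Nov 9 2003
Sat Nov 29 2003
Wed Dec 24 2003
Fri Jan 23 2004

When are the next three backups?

Fri Feb 27 2004, Wed Apr 7 2004, Sat May 22 2004

The spacing grows by 5 each time: 5, 10, 15, 20, 25, 30 days.
Next gap: 35 days. Fri Jan 23 2004 + 35 days = Fri Feb 27 2004.
Next gap: 40 days. Fri Feb 27 2004 + 40 days = Wed Apr 7 2004.
Next gap: 45 days. Wed Apr 7 2004 + 45 days = Sat May 22 2004.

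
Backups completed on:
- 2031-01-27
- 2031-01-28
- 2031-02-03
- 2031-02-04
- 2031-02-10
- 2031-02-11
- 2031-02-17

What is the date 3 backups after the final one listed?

2031-02-25

Gaps: 1, 6, 1, 6, 1, 6 days — not constant, but cyclic with period 2.
The events fall on every Monday and Tuesday.
Next Tuesday: 2031-02-18.
The following Monday is 2031-02-24.
The following Tuesday is 2031-02-25.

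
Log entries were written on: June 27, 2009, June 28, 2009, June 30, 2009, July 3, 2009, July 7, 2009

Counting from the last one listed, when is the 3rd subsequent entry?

Intervals are 1, 2, 3, 4 days — an arithmetic progression with common difference 1.
Next gap: 5 days. July 7, 2009 + 5 days = July 12, 2009.
Next gap: 6 days. July 12, 2009 + 6 days = July 18, 2009.
Next gap: 7 days. July 18, 2009 + 7 days = July 25, 2009.

July 25, 2009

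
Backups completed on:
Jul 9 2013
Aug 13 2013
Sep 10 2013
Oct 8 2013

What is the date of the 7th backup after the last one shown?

These are Tuesdays at 28- or 35-day spacing (35, 28, 28).
The pattern: 2nd Tuesday of the month.
2nd Tuesday of November 2013: Nov 12 2013.
2nd Tuesday of December 2013: Dec 10 2013.
January 2014 — 2nd Tuesday is Jan 14 2014.
February 2014 — 2nd Tuesday is Feb 11 2014.
March 2014 — 2nd Tuesday is Mar 11 2014.
April 2014 — 2nd Tuesday is Apr 8 2014.
May 2014 — 2nd Tuesday is May 13 2014.

May 13 2014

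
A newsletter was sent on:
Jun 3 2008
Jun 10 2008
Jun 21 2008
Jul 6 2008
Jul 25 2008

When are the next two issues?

Aug 17 2008, Sep 13 2008

Gaps: 7, 11, 15, 19 days — each gap is 4 larger than the previous one.
Next gap: 23 days. Jul 25 2008 + 23 days = Aug 17 2008.
Next gap: 27 days. Aug 17 2008 + 27 days = Sep 13 2008.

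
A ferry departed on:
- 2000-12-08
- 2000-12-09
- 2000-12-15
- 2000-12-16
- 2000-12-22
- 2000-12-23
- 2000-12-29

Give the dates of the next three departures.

Every event lands on a Friday or Saturday (gaps cycle 1, 6, 1, 6, 1, 6).
So the schedule is: every Friday and Saturday.
The following Saturday is 2000-12-30.
The following Friday is 2001-01-05.
Next Saturday: 2001-01-06.

2000-12-30, 2001-01-05, 2001-01-06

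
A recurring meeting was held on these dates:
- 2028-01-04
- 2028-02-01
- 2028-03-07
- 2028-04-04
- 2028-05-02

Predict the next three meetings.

All dates are Tuesdays, 28, 35, 28, 28 days apart.
Specifically, the 1st Tuesday of each month.
1st Tuesday of June 2028: 2028-06-06.
1st Tuesday of July 2028: 2028-07-04.
August 2028 — 1st Tuesday is 2028-08-01.

2028-06-06, 2028-07-04, 2028-08-01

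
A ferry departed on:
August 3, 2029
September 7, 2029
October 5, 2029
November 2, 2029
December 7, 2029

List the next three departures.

January 4, 2030; February 1, 2030; March 1, 2030

Gaps: 35, 28, 28, 35 days — a mix of 28 and 35. Every date is a Friday.
Each is the 1st Friday of its month.
1st Friday of January 2030: January 4, 2030.
February 2030 — 1st Friday is February 1, 2030.
1st Friday of March 2030: March 1, 2030.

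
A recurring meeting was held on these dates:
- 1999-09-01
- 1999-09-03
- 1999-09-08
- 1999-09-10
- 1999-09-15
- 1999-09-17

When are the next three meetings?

1999-09-22, 1999-09-24, 1999-09-29

The gap pattern 2, 5, 2, 5, 2 repeats every 2 events.
These are the Wednesdays and Fridays of each week.
The following Wednesday is 1999-09-22.
Next Friday: 1999-09-24.
Next Wednesday: 1999-09-29.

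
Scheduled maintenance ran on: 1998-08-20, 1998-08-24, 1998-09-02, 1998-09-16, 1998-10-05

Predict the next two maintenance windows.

1998-10-29, 1998-11-27

The spacing grows by 5 each time: 4, 9, 14, 19 days.
Next gap: 24 days. 1998-10-05 + 24 days = 1998-10-29.
Next gap: 29 days. 1998-10-29 + 29 days = 1998-11-27.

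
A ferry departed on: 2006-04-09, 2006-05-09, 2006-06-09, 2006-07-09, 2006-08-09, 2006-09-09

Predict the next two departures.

Each date is the 9th; the gaps (30, 31, 30, 31, 31) track the month lengths.
The rule is the 9th of each month.
Next: October 2006 → 2006-10-09.
Next: November 2006 → 2006-11-09.

2006-10-09, 2006-11-09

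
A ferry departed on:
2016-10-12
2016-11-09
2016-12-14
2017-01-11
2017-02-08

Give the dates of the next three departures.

All dates are Wednesdays, 28, 35, 28, 28 days apart.
Specifically, the 2nd Wednesday of each month.
March 2017 — 2nd Wednesday is 2017-03-08.
April 2017 — 2nd Wednesday is 2017-04-12.
2nd Wednesday of May 2017: 2017-05-10.

2017-03-08, 2017-04-12, 2017-05-10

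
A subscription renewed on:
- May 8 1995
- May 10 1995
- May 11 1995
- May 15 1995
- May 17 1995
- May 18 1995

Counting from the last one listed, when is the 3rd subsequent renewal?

Gaps: 2, 1, 4, 2, 1 days — not constant, but cyclic with period 3.
The events fall on every Monday, Wednesday and Thursday.
The following Monday is May 22 1995.
Next Wednesday: May 24 1995.
The following Thursday is May 25 1995.

May 25 1995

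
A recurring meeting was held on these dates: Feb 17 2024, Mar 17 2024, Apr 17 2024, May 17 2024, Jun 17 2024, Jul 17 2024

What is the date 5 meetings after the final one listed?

Gaps: 29, 31, 30, 31, 30 days — not constant. Every event is on the 17th of the month.
Pattern: the 17th of each month.
Next: August 2024 → Aug 17 2024.
Next: September 2024 → Sep 17 2024.
October 2024: Oct 17 2024.
November 2024: Nov 17 2024.
December 2024: Dec 17 2024.

Dec 17 2024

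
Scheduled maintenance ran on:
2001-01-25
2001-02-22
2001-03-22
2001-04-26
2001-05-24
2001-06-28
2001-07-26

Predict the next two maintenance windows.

2001-08-23, 2001-09-27

All dates are Thursdays, 28, 28, 35, 28, 35, 28 days apart.
Specifically, the 4th Thursday of each month.
August 2001 — 4th Thursday is 2001-08-23.
4th Thursday of September 2001: 2001-09-27.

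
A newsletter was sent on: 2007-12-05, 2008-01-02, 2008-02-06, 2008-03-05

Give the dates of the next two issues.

These are Wednesdays at 28- or 35-day spacing (28, 35, 28).
The pattern: 1st Wednesday of the month.
April 2008 — 1st Wednesday is 2008-04-02.
May 2008 — 1st Wednesday is 2008-05-07.

2008-04-02, 2008-05-07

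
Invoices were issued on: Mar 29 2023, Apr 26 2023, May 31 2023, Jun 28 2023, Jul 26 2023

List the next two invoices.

Aug 30 2023, Sep 27 2023

Every date is a Wednesday; gaps 28, 35, 28, 28 days.
Each is the last Wednesday of its month (at least one falls on the 29th or later, ruling out '4th Wednesday').
August 2023 ends with Wednesday Aug 30 2023.
Last Wednesday of September 2023: Sep 27 2023.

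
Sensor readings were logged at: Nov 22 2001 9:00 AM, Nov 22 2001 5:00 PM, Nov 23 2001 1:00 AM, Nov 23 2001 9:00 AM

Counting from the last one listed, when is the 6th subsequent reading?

Nov 25 2001 9:00 AM

The interval is a steady 8 hours (8, 8, 8).
Nov 23 2001 9:00 AM + 8 h = Nov 23 2001 5:00 PM.
Nov 23 2001 5:00 PM + 8 h = Nov 24 2001 1:00 AM.
Nov 24 2001 1:00 AM + 8 h = Nov 24 2001 9:00 AM.
Nov 24 2001 9:00 AM + 8 h = Nov 24 2001 5:00 PM.
Nov 24 2001 5:00 PM + 8 h = Nov 25 2001 1:00 AM.
Nov 25 2001 1:00 AM + 8 h = Nov 25 2001 9:00 AM.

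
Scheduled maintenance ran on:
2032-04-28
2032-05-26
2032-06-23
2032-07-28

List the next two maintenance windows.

2032-08-25, 2032-09-22

All dates are Wednesdays, 28, 28, 35 days apart.
Specifically, the 4th Wednesday of each month.
August 2032 — 4th Wednesday is 2032-08-25.
4th Wednesday of September 2032: 2032-09-22.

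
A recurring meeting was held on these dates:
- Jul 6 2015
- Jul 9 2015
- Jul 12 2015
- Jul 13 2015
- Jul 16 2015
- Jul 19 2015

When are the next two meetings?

Jul 20 2015, Jul 23 2015

Gaps: 3, 3, 1, 3, 3 days — not constant, but cyclic with period 3.
The events fall on every Monday, Thursday and Sunday.
Next Monday: Jul 20 2015.
Next Thursday: Jul 23 2015.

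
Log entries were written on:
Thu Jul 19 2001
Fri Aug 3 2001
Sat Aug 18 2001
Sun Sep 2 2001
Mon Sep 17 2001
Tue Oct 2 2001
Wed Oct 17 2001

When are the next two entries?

The spacing is 15, 15, 15, 15, 15, 15 days — always 15 days.
Wed Oct 17 2001 + 15 days = Thu Nov 1 2001.
Thu Nov 1 2001 + 15 days = Fri Nov 16 2001.

Thu Nov 1 2001, Fri Nov 16 2001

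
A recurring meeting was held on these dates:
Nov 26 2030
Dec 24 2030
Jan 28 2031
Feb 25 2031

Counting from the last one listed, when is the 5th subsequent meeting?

Gaps: 28, 35, 28 days — a mix of 28 and 35. Every date is a Tuesday.
Each is the 4th Tuesday of its month.
4th Tuesday of March 2031: Mar 25 2031.
4th Tuesday of April 2031: Apr 22 2031.
May 2031 — 4th Tuesday is May 27 2031.
4th Tuesday of June 2031: Jun 24 2031.
July 2031 — 4th Tuesday is Jul 22 2031.

Jul 22 2031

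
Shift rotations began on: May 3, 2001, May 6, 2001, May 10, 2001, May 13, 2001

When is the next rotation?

May 17, 2001

The gap pattern 3, 4, 3 repeats every 2 events.
These are the Thursdays and Sundays of each week.
The following Thursday is May 17, 2001.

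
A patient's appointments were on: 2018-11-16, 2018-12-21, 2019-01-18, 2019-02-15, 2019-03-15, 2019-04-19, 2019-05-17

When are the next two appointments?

These are Fridays at 28- or 35-day spacing (35, 28, 28, 28, 35, 28).
The pattern: 3rd Friday of the month.
3rd Friday of June 2019: 2019-06-21.
July 2019 — 3rd Friday is 2019-07-19.

2019-06-21, 2019-07-19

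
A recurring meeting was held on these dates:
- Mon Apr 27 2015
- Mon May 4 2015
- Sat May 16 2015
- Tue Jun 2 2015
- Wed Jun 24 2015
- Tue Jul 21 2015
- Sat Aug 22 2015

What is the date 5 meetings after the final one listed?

Gaps: 7, 12, 17, 22, 27, 32 days — each gap is 5 larger than the previous one.
Next gap: 37 days. Sat Aug 22 2015 + 37 days = Mon Sep 28 2015.
Next gap: 42 days. Mon Sep 28 2015 + 42 days = Mon Nov 9 2015.
Next gap: 47 days. Mon Nov 9 2015 + 47 days = Sat Dec 26 2015.
Next gap: 52 days. Sat Dec 26 2015 + 52 days = Tue Feb 16 2016.
Next gap: 57 days. Tue Feb 16 2016 + 57 days = Wed Apr 13 2016.

Wed Apr 13 2016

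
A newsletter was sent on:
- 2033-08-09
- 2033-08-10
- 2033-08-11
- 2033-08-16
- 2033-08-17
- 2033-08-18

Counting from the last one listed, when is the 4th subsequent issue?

2033-08-30

Gaps: 1, 1, 5, 1, 1 days — not constant, but cyclic with period 3.
The events fall on every Tuesday, Wednesday and Thursday.
The following Tuesday is 2033-08-23.
Next Wednesday: 2033-08-24.
The following Thursday is 2033-08-25.
The following Tuesday is 2033-08-30.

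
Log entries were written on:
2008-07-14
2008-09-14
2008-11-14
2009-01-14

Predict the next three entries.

Each date is the 14th; the gaps (62, 61, 61) track the month lengths.
The rule is the 14th of every 2 months.
March 2009: 2009-03-14.
Next: May 2009 → 2009-05-14.
July 2009: 2009-07-14.

2009-03-14, 2009-05-14, 2009-07-14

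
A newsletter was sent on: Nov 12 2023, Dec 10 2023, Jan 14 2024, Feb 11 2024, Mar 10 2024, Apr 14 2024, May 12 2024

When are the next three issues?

All dates are Sundays, 28, 35, 28, 28, 35, 28 days apart.
Specifically, the 2nd Sunday of each month.
2nd Sunday of June 2024: Jun 9 2024.
2nd Sunday of July 2024: Jul 14 2024.
August 2024 — 2nd Sunday is Aug 11 2024.

Jun 9 2024, Jul 14 2024, Aug 11 2024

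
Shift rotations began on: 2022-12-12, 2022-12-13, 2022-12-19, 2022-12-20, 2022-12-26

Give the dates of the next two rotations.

2022-12-27, 2023-01-02

Every event lands on a Monday or Tuesday (gaps cycle 1, 6, 1, 6).
So the schedule is: every Monday and Tuesday.
Next Tuesday: 2022-12-27.
The following Monday is 2023-01-02.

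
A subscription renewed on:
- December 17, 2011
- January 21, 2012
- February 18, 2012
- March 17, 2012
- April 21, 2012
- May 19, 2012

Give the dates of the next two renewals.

June 16, 2012; July 21, 2012

These are Saturdays at 28- or 35-day spacing (35, 28, 28, 35, 28).
The pattern: 3rd Saturday of the month.
June 2012 — 3rd Saturday is June 16, 2012.
3rd Saturday of July 2012: July 21, 2012.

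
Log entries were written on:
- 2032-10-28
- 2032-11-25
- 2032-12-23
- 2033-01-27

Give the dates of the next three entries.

These are Thursdays at 28- or 35-day spacing (28, 28, 35).
The pattern: 4th Thursday of the month.
February 2033 — 4th Thursday is 2033-02-24.
March 2033 — 4th Thursday is 2033-03-24.
4th Thursday of April 2033: 2033-04-28.

2033-02-24, 2033-03-24, 2033-04-28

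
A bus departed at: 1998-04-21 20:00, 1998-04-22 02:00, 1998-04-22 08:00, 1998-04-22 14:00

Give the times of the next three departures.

1998-04-22 20:00, 1998-04-23 02:00, 1998-04-23 08:00

Spacing: 6, 6, 6 h — constant 6 h.
1998-04-22 14:00 + 6 h = 1998-04-22 20:00.
1998-04-22 20:00 + 6 h = 1998-04-23 02:00.
1998-04-23 02:00 + 6 h = 1998-04-23 08:00.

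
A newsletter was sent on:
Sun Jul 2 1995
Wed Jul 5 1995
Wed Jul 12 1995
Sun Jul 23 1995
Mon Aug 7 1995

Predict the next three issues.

Sat Aug 26 1995, Mon Sep 18 1995, Sun Oct 15 1995

Intervals are 3, 7, 11, 15 days — an arithmetic progression with common difference 4.
Next gap: 19 days. Mon Aug 7 1995 + 19 days = Sat Aug 26 1995.
Next gap: 23 days. Sat Aug 26 1995 + 23 days = Mon Sep 18 1995.
Next gap: 27 days. Mon Sep 18 1995 + 27 days = Sun Oct 15 1995.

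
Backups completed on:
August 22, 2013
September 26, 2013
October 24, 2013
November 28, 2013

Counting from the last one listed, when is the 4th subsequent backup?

March 27, 2014

All dates are Thursdays, 35, 28, 35 days apart.
Specifically, the 4th Thursday of each month.
4th Thursday of December 2013: December 26, 2013.
4th Thursday of January 2014: January 23, 2014.
4th Thursday of February 2014: February 27, 2014.
March 2014 — 4th Thursday is March 27, 2014.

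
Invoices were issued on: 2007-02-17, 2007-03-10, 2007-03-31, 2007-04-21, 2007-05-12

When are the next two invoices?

2007-06-02, 2007-06-23

Gaps between consecutive events: 21, 21, 21, 21 days — a constant 21-day interval.
2007-05-12 + 21 days = 2007-06-02.
2007-06-02 + 21 days = 2007-06-23.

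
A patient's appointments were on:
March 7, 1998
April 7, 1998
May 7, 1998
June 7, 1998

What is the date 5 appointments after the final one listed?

November 7, 1998

Each date is the 7th; the gaps (31, 30, 31) track the month lengths.
The rule is the 7th of each month.
Next: July 1998 → July 7, 1998.
August 1998: August 7, 1998.
September 1998: September 7, 1998.
Next: October 1998 → October 7, 1998.
November 1998: November 7, 1998.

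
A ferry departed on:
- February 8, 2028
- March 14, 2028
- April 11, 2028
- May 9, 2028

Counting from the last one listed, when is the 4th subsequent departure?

September 12, 2028

All dates are Tuesdays, 35, 28, 28 days apart.
Specifically, the 2nd Tuesday of each month.
June 2028 — 2nd Tuesday is June 13, 2028.
2nd Tuesday of July 2028: July 11, 2028.
2nd Tuesday of August 2028: August 8, 2028.
2nd Tuesday of September 2028: September 12, 2028.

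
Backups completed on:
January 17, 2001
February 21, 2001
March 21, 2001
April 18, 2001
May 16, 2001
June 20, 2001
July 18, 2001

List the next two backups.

Gaps: 35, 28, 28, 28, 35, 28 days — a mix of 28 and 35. Every date is a Wednesday.
Each is the 3rd Wednesday of its month.
3rd Wednesday of August 2001: August 15, 2001.
September 2001 — 3rd Wednesday is September 19, 2001.

August 15, 2001; September 19, 2001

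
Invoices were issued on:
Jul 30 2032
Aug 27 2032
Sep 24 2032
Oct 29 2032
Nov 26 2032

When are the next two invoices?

Dec 31 2032, Jan 28 2033

All Fridays; the gaps (28, 28, 35, 28) vary with month length.
This is the last Friday of each month.
December 2032 ends with Friday Dec 31 2032.
January 2033 ends with Friday Jan 28 2033.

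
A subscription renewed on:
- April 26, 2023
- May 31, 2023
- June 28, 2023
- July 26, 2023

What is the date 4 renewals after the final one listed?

November 29, 2023

These are Wednesdays with 35, 28, 28-day gaps.
Each is the final Wednesday of its month — May 31, 2023 is past the 28th, so '4th Wednesday' doesn't fit.
Last Wednesday of August 2023: August 30, 2023.
September 2023 ends with Wednesday September 27, 2023.
Last Wednesday of October 2023: October 25, 2023.
Last Wednesday of November 2023: November 29, 2023.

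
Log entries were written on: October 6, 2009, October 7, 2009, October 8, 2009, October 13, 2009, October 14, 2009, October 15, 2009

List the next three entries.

Gaps: 1, 1, 5, 1, 1 days — not constant, but cyclic with period 3.
The events fall on every Tuesday, Wednesday and Thursday.
The following Tuesday is October 20, 2009.
Next Wednesday: October 21, 2009.
Next Thursday: October 22, 2009.

October 20, 2009; October 21, 2009; October 22, 2009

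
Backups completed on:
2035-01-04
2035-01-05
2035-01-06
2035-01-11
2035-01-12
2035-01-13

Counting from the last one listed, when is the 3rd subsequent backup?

Every event lands on a Thursday or Friday or Saturday (gaps cycle 1, 1, 5, 1, 1).
So the schedule is: every Thursday, Friday and Saturday.
The following Thursday is 2035-01-18.
Next Friday: 2035-01-19.
Next Saturday: 2035-01-20.

2035-01-20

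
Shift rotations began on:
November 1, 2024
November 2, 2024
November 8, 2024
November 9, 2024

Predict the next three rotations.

November 15, 2024; November 16, 2024; November 22, 2024

Every event lands on a Friday or Saturday (gaps cycle 1, 6, 1).
So the schedule is: every Friday and Saturday.
The following Friday is November 15, 2024.
The following Saturday is November 16, 2024.
Next Friday: November 22, 2024.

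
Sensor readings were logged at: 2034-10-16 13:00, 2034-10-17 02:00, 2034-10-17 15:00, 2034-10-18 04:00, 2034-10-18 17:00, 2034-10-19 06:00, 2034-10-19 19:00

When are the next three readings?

2034-10-20 08:00, 2034-10-20 21:00, 2034-10-21 10:00

Spacing: 13, 13, 13, 13, 13, 13 h — constant 13 h.
2034-10-19 19:00 + 13 h = 2034-10-20 08:00.
2034-10-20 08:00 + 13 h = 2034-10-20 21:00.
2034-10-20 21:00 + 13 h = 2034-10-21 10:00.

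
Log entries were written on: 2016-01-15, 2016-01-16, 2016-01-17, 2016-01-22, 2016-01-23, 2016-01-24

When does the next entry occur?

2016-01-29

Every event lands on a Friday or Saturday or Sunday (gaps cycle 1, 1, 5, 1, 1).
So the schedule is: every Friday, Saturday and Sunday.
Next Friday: 2016-01-29.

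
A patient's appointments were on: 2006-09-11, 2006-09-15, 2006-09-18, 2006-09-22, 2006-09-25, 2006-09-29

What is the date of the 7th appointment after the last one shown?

The gap pattern 4, 3, 4, 3, 4 repeats every 2 events.
These are the Mondays and Fridays of each week.
Next Monday: 2006-10-02.
Next Friday: 2006-10-06.
Next Monday: 2006-10-09.
Next Friday: 2006-10-13.
Next Monday: 2006-10-16.
The following Friday is 2006-10-20.
The following Monday is 2006-10-23.

2006-10-23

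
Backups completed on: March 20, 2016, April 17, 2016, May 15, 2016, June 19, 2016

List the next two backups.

July 17, 2016; August 21, 2016

These are Sundays at 28- or 35-day spacing (28, 28, 35).
The pattern: 3rd Sunday of the month.
3rd Sunday of July 2016: July 17, 2016.
3rd Sunday of August 2016: August 21, 2016.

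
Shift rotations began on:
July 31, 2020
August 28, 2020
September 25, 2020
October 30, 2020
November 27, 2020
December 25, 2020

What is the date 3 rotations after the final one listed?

Every date is a Friday; gaps 28, 28, 35, 28, 28 days.
Each is the last Friday of its month (at least one falls on the 29th or later, ruling out '4th Friday').
January 2021 ends with Friday January 29, 2021.
February 2021 ends with Friday February 26, 2021.
March 2021 ends with Friday March 26, 2021.

March 26, 2021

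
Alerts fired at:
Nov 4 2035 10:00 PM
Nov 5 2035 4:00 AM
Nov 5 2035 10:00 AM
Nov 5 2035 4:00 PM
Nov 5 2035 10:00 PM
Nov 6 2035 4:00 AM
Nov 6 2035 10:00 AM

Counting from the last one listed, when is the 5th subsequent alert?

Nov 7 2035 4:00 PM

Gaps: 6, 6, 6, 6, 6, 6 hours — each event is 6 hours after the previous one.
Nov 6 2035 10:00 AM + 6 h = Nov 6 2035 4:00 PM.
Nov 6 2035 4:00 PM + 6 h = Nov 6 2035 10:00 PM.
Nov 6 2035 10:00 PM + 6 h = Nov 7 2035 4:00 AM.
Nov 7 2035 4:00 AM + 6 h = Nov 7 2035 10:00 AM.
Nov 7 2035 10:00 AM + 6 h = Nov 7 2035 4:00 PM.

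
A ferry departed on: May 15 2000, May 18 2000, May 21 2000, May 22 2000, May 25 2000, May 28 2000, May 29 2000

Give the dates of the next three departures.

Jun 1 2000, Jun 4 2000, Jun 5 2000

The gap pattern 3, 3, 1, 3, 3, 1 repeats every 3 events.
These are the Mondays, Thursdays and Sundays of each week.
Next Thursday: Jun 1 2000.
Next Sunday: Jun 4 2000.
Next Monday: Jun 5 2000.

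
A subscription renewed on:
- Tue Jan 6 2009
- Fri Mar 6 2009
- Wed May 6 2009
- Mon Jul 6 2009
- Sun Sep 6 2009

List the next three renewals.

Fri Nov 6 2009, Wed Jan 6 2010, Sat Mar 6 2010

Each date is the 6th; the gaps (59, 61, 61, 62) track the month lengths.
The rule is the 6th of every 2 months.
Next: November 2009 → Fri Nov 6 2009.
Next: January 2010 → Wed Jan 6 2010.
Next: March 2010 → Sat Mar 6 2010.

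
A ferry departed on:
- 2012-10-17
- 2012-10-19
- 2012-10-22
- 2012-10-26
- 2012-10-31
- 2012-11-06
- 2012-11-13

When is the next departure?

2012-11-21

Gaps: 2, 3, 4, 5, 6, 7 days — each gap is 1 larger than the previous one.
Next gap: 8 days. 2012-11-13 + 8 days = 2012-11-21.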